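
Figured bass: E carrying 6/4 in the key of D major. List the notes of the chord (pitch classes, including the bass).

E, A, C#

A fourth above E in this key is A.
A sixth above E in this key is C#.
Together with the bass E, this spells A major in second inversion.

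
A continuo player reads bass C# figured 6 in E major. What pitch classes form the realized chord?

C#, E, A

The written figures 6 are shorthand for 6/3: the 3 is implied.
A third above C# in this key is E.
A sixth above C# in this key is A.
Together with the bass C#, this spells A major in first inversion.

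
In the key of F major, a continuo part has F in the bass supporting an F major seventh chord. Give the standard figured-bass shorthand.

7

F is the root of F major seventh, so the chord is in root position.
A seventh chord in root position is figured 7/5/3, conventionally abbreviated 7.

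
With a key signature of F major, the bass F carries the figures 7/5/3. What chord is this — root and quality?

F major seventh

The figures 7/5/3 indicate a seventh chord in root position.
In root position the bass is the root, so the root is F.
The chord tones are F, A, C, E, giving F major seventh.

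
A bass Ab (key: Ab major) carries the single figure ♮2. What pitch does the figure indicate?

B

Counting 1 letter step above Ab lands on B; in Ab major, that letter is Bb.
The ♮2 figure makes it natural, giving B.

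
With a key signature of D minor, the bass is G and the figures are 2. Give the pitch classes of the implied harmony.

G, A, C, E

The written figures 2 are shorthand for 6/4/2: the 6/4 are implied.
A second above G in this key is A.
A fourth above G in this key is C.
A sixth above G in this key is E.
Together with the bass G, this spells A minor seventh in third inversion.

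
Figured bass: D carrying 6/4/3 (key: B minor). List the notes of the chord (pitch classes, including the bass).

D, F#, G, B

A third above D in this key is F#.
A fourth above D in this key is G.
A sixth above D in this key is B.
Together with the bass D, this spells G major seventh in second inversion.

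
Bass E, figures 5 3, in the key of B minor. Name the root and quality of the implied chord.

The figures 5 3 indicate a triad in root position.
In root position the bass is the root, so the root is E.
The chord tones are E, G, B, giving E minor.

E minor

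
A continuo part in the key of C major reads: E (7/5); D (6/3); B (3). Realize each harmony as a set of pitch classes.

E, G, B, D | D, F, B | B, D, F

E (7/5/3): E, G, B, D.
D (6/3): D, F, B.
B (5/3): B, D, F.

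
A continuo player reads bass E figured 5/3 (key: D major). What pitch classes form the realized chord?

E, G, B

A third above E in this key is G.
A fifth above E in this key is B.
Together with the bass E, this spells E minor in root position.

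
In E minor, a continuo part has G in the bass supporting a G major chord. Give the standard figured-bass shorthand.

no figures

G is the root of G major, so the chord is in root position.
A triad in root position is figured 5/3, conventionally abbreviated (no figures — root-position triad).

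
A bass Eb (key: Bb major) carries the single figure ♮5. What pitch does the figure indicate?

Counting 4 letter steps above Eb lands on B; in Bb major, that letter is Bb.
The ♮5 figure makes it natural, giving B.

B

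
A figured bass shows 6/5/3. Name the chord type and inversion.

Intervals of 6/5/3 above the bass form a seventh chord; the bass is the third, so this is first inversion.

seventh chord, first inversion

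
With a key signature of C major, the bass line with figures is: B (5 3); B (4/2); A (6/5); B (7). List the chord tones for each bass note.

B (5/3): B, D, F.
B (6/4/2): B, C, E, G.
A (6/5/3): A, C, E, F.
B (7/5/3): B, D, F, A.

B, D, F | B, C, E, G | A, C, E, F | B, D, F, A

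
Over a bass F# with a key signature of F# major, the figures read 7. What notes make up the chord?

F#, A#, C#, E#

The written figures 7 are shorthand for 7/5/3: the 5/3 are implied.
A third above F# in this key is A#.
A fifth above F# in this key is C#.
A seventh above F# in this key is E#.
Together with the bass F#, this spells F# major seventh in root position.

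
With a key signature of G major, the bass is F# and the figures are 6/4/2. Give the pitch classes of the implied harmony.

A second above F# in this key is G.
A fourth above F# in this key is B.
A sixth above F# in this key is D.
Together with the bass F#, this spells G major seventh in third inversion.

F#, G, B, D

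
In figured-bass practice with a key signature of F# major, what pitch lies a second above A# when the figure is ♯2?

B#

Counting 1 letter step above A# lands on B; in F# major, that letter is B.
The #2 figure raises it a semitone, giving B#.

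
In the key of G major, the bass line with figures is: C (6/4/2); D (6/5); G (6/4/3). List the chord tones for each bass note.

C, D, F#, A | D, F#, A, B | G, B, C, E

C (6/4/2): C, D, F#, A.
D (6/5/3): D, F#, A, B.
G (6/4/3): G, B, C, E.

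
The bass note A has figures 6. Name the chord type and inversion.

triad, first inversion

6 is shorthand for 6/3.
Intervals of 6/3 above the bass form a triad; the bass is the third, so this is first inversion.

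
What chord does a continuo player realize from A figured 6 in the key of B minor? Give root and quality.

F# minor

The figures 6 indicate a triad in first inversion.
In first inversion the root lies a sixth above the bass: a sixth above A in B minor is F#.
The chord tones are A, C#, F#, giving F# minor.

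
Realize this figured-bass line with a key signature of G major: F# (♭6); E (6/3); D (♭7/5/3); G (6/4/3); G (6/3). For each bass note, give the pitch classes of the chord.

F# (b6/3): F#, A, Db.
E (6/3): E, G, C.
D (b7/5/3): D, F#, A, Cb.
G (6/4/3): G, B, C, E.
G (6/3): G, B, E.

F#, A, Db | E, G, C | D, F#, A, Cb | G, B, C, E | G, B, E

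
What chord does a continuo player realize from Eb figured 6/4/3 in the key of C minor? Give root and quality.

The figures 6/4/3 indicate a seventh chord in second inversion.
In second inversion the root lies a fourth above the bass: a fourth above Eb in C minor is Ab.
The chord tones are Eb, G, Ab, C, giving Ab major seventh.

Ab major seventh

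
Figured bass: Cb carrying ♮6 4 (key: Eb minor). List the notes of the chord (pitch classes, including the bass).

Cb, F, A

A fourth above Cb in this key is F.
A sixth above Cb in this key is Ab, made natural (A) by the ♮ figure.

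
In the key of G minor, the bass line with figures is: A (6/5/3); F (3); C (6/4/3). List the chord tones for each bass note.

A, C, Eb, F | F, A, C | C, Eb, F, A

A (6/5/3): A, C, Eb, F.
F (5/3): F, A, C.
C (6/4/3): C, Eb, F, A.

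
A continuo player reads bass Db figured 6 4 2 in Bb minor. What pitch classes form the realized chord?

A second above Db in this key is Eb.
A fourth above Db in this key is Gb.
A sixth above Db in this key is Bb.
Together with the bass Db, this spells Eb minor seventh in third inversion.

Db, Eb, Gb, Bb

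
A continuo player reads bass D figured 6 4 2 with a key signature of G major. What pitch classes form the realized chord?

A second above D in this key is E.
A fourth above D in this key is G.
A sixth above D in this key is B.
Together with the bass D, this spells E minor seventh in third inversion.

D, E, G, B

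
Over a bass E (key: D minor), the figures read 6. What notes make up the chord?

The written figures 6 are shorthand for 6/3: the 3 is implied.
A third above E in this key is G.
A sixth above E in this key is C.
Together with the bass E, this spells C major in first inversion.

E, G, C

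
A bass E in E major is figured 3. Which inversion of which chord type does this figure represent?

triad, root position

3 is shorthand for 5/3.
Intervals of 5/3 above the bass form a triad; the bass is the root, so this is root position.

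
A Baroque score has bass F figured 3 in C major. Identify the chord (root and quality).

F major

The figures 3 indicate a triad in root position.
In root position the bass is the root, so the root is F.
The chord tones are F, A, C, giving F major.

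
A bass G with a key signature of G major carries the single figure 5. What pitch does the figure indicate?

D

Counting 4 letter steps above G lands on D; in G major, that letter is D.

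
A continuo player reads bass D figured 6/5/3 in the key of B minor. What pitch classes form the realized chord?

D, F#, A, B

A third above D in this key is F#.
A fifth above D in this key is A.
A sixth above D in this key is B.
Together with the bass D, this spells B minor seventh in first inversion.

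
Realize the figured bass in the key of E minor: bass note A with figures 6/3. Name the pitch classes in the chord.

A third above A in this key is C.
A sixth above A in this key is F#.
Together with the bass A, this spells F# diminished in first inversion.

A, C, F#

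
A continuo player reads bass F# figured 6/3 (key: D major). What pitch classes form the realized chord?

A third above F# in this key is A.
A sixth above F# in this key is D.
Together with the bass F#, this spells D major in first inversion.

F#, A, D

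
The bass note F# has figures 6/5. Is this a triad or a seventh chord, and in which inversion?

6/5 is shorthand for 6/5/3.
Intervals of 6/5/3 above the bass form a seventh chord; the bass is the third, so this is first inversion.

seventh chord, first inversion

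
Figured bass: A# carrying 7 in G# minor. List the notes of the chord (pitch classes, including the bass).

A#, C#, E, G#

The written figures 7 are shorthand for 7/5/3: the 5/3 are implied.
A third above A# in this key is C#.
A fifth above A# in this key is E.
A seventh above A# in this key is G#.
Together with the bass A#, this spells A# half-diminished seventh in root position.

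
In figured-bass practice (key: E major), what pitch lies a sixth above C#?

Counting 5 letter steps above C# lands on A; in E major, that letter is A.

A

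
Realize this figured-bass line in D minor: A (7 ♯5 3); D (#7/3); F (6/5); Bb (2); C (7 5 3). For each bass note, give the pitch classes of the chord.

A, C, E#, G | D, F, A, C# | F, A, C, D | Bb, C, E, G | C, E, G, Bb

A (7/#5/3): A, C, E#, G.
D (#7/5/3): D, F, A, C#.
F (6/5/3): F, A, C, D.
Bb (6/4/2): Bb, C, E, G.
C (7/5/3): C, E, G, Bb.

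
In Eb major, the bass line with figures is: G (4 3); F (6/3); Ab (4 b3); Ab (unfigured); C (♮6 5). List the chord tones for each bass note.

G, Bb, C, Eb | F, Ab, D | Ab, Cb, D, F | Ab, C, Eb | C, Eb, G, A

G (6/4/3): G, Bb, C, Eb.
F (6/3): F, Ab, D.
Ab (6/4/b3): Ab, Cb, D, F.
Ab (5/3): Ab, C, Eb.
C (♮6/5/3): C, Eb, G, A.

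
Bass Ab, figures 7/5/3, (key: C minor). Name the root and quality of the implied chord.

Ab major seventh

The figures 7/5/3 indicate a seventh chord in root position.
In root position the bass is the root, so the root is Ab.
The chord tones are Ab, C, Eb, G, giving Ab major seventh.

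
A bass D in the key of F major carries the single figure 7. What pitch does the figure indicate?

Counting 6 letter steps above D lands on C; in F major, that letter is C.

C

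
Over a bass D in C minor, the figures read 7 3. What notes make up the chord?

D, F, Ab, C

The written figures 7 3 are shorthand for 7/5/3: the 5 is implied.
A third above D in this key is F.
A fifth above D in this key is Ab.
A seventh above D in this key is C.
Together with the bass D, this spells D half-diminished seventh in root position.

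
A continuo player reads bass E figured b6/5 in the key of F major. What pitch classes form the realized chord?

The written figures b6/5 are shorthand for 6/5/3: the 3 is implied.
A third above E in this key is G.
A fifth above E in this key is Bb.
A sixth above E in this key is C, lowered to Cb by the flat.

E, G, Bb, Cb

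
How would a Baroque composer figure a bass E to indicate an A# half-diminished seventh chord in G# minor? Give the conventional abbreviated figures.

4/3

E is the fifth of A# half-diminished seventh, so the chord is in second inversion.
A seventh chord in second inversion is figured 6/4/3, conventionally abbreviated 4/3.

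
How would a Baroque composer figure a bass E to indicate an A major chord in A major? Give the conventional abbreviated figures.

E is the fifth of A major, so the chord is in second inversion.
A triad in second inversion is figured 6/4, conventionally abbreviated 6/4.

6/4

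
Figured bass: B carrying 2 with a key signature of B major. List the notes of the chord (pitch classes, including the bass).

The written figures 2 are shorthand for 6/4/2: the 6/4 are implied.
A second above B in this key is C#.
A fourth above B in this key is E.
A sixth above B in this key is G#.
Together with the bass B, this spells C# minor seventh in third inversion.

B, C#, E, G#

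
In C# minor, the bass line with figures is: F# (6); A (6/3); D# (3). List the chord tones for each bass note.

F#, A, D# | A, C#, F# | D#, F#, A

F# (6/3): F#, A, D#.
A (6/3): A, C#, F#.
D# (5/3): D#, F#, A.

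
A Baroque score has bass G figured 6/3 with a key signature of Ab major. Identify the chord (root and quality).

The figures 6/3 indicate a triad in first inversion.
In first inversion the root lies a sixth above the bass: a sixth above G in Ab major is Eb.
The chord tones are G, Bb, Eb, giving Eb major.

Eb major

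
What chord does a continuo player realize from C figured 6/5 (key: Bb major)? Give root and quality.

A half-diminished seventh

The figures 6/5 indicate a seventh chord in first inversion.
In first inversion the root lies a sixth above the bass: a sixth above C in Bb major is A.
The chord tones are C, Eb, G, A, giving A half-diminished seventh.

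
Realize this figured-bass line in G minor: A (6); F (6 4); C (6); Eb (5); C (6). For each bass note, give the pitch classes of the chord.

A (6/3): A, C, F.
F (6/4): F, Bb, D.
C (6/3): C, Eb, A.
Eb (5/3): Eb, G, Bb.
C (6/3): C, Eb, A.

A, C, F | F, Bb, D | C, Eb, A | Eb, G, Bb | C, Eb, A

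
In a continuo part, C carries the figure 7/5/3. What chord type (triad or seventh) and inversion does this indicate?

seventh chord, root position

Intervals of 7/5/3 above the bass form a seventh chord; the bass is the root, so this is root position.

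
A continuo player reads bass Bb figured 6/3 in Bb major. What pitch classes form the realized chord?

Bb, D, G

A third above Bb in this key is D.
A sixth above Bb in this key is G.
Together with the bass Bb, this spells G minor in first inversion.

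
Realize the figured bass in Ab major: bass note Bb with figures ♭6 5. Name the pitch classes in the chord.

Bb, Db, F, Gb

The written figures ♭6 5 are shorthand for 6/5/3: the 3 is implied.
A third above Bb in this key is Db.
A fifth above Bb in this key is F.
A sixth above Bb in this key is G, lowered to Gb by the flat.
Together with the bass Bb, this spells Gb major seventh in first inversion.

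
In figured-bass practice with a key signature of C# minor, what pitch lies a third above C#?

Counting 2 letter steps above C# lands on E; in C# minor, that letter is E.

E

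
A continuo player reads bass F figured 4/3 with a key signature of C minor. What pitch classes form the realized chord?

The written figures 4/3 are shorthand for 6/4/3: the 6 is implied.
A third above F in this key is Ab.
A fourth above F in this key is Bb.
A sixth above F in this key is D.
Together with the bass F, this spells Bb dominant seventh in second inversion.

F, Ab, Bb, D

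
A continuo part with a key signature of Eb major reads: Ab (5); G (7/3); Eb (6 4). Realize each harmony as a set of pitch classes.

Ab (5/3): Ab, C, Eb.
G (7/5/3): G, Bb, D, F.
Eb (6/4): Eb, Ab, C.

Ab, C, Eb | G, Bb, D, F | Eb, Ab, C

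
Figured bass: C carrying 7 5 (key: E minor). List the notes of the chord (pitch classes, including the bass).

C, E, G, B

The written figures 7 5 are shorthand for 7/5/3: the 3 is implied.
A third above C in this key is E.
A fifth above C in this key is G.
A seventh above C in this key is B.
Together with the bass C, this spells C major seventh in root position.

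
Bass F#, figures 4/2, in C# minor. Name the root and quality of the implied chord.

G# minor seventh

The figures 4/2 indicate a seventh chord in third inversion.
In third inversion the root lies a second above the bass: a second above F# in C# minor is G#.
The chord tones are F#, G#, B, D#, giving G# minor seventh.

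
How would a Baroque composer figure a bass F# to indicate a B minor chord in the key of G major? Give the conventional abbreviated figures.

F# is the fifth of B minor, so the chord is in second inversion.
A triad in second inversion is figured 6/4, conventionally abbreviated 6/4.

6/4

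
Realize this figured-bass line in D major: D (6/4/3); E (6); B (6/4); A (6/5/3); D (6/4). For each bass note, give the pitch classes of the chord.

D, F#, G, B | E, G, C# | B, E, G | A, C#, E, F# | D, G, B

D (6/4/3): D, F#, G, B.
E (6/3): E, G, C#.
B (6/4): B, E, G.
A (6/5/3): A, C#, E, F#.
D (6/4): D, G, B.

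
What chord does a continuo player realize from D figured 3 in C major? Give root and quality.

D minor

The figures 3 indicate a triad in root position.
In root position the bass is the root, so the root is D.
The chord tones are D, F, A, giving D minor.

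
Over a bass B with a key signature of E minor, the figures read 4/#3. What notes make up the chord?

B, D#, E, G

The written figures 4/#3 are shorthand for 6/4/3: the 6 is implied.
A third above B in this key is D, raised to D# by the sharp.
A fourth above B in this key is E.
A sixth above B in this key is G.
Together with the bass B, this spells E minor-major seventh in second inversion.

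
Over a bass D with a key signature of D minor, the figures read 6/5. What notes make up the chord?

The written figures 6/5 are shorthand for 6/5/3: the 3 is implied.
A third above D in this key is F.
A fifth above D in this key is A.
A sixth above D in this key is Bb.
Together with the bass D, this spells Bb major seventh in first inversion.

D, F, A, Bb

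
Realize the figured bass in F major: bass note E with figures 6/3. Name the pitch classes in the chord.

E, G, C

A third above E in this key is G.
A sixth above E in this key is C.
Together with the bass E, this spells C major in first inversion.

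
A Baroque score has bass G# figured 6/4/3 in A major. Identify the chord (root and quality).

C# minor seventh

The figures 6/4/3 indicate a seventh chord in second inversion.
In second inversion the root lies a fourth above the bass: a fourth above G# in A major is C#.
The chord tones are G#, B, C#, E, giving C# minor seventh.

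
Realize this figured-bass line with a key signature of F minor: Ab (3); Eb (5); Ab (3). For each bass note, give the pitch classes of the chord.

Ab (5/3): Ab, C, Eb.
Eb (5/3): Eb, G, Bb.
Ab (5/3): Ab, C, Eb.

Ab, C, Eb | Eb, G, Bb | Ab, C, Eb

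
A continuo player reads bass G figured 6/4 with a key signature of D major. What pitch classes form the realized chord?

A fourth above G in this key is C#.
A sixth above G in this key is E.
Together with the bass G, this spells C# diminished in second inversion.

G, C#, E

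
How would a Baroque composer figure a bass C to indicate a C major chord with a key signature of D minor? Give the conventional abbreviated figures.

no figures

C is the root of C major, so the chord is in root position.
A triad in root position is figured 5/3, conventionally abbreviated (no figures — root-position triad).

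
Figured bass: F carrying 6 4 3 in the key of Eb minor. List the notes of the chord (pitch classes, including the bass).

A third above F in this key is Ab.
A fourth above F in this key is Bb.
A sixth above F in this key is Db.
Together with the bass F, this spells Bb minor seventh in second inversion.

F, Ab, Bb, Db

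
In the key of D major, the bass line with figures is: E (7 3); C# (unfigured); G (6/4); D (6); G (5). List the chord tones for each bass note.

E, G, B, D | C#, E, G | G, C#, E | D, F#, B | G, B, D

E (7/5/3): E, G, B, D.
C# (5/3): C#, E, G.
G (6/4): G, C#, E.
D (6/3): D, F#, B.
G (5/3): G, B, D.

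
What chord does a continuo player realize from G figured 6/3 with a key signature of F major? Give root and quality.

E diminished

The figures 6/3 indicate a triad in first inversion.
In first inversion the root lies a sixth above the bass: a sixth above G in F major is E.
The chord tones are G, Bb, E, giving E diminished.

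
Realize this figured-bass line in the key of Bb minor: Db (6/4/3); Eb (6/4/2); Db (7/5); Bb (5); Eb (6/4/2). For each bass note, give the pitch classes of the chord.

Db (6/4/3): Db, F, Gb, Bb.
Eb (6/4/2): Eb, F, Ab, C.
Db (7/5/3): Db, F, Ab, C.
Bb (5/3): Bb, Db, F.
Eb (6/4/2): Eb, F, Ab, C.

Db, F, Gb, Bb | Eb, F, Ab, C | Db, F, Ab, C | Bb, Db, F | Eb, F, Ab, C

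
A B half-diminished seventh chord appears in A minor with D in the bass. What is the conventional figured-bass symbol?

D is the third of B half-diminished seventh, so the chord is in first inversion.
A seventh chord in first inversion is figured 6/5/3, conventionally abbreviated 6/5.

6/5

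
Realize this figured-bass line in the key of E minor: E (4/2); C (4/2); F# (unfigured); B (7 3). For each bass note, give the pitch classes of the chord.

E (6/4/2): E, F#, A, C.
C (6/4/2): C, D, F#, A.
F# (5/3): F#, A, C.
B (7/5/3): B, D, F#, A.

E, F#, A, C | C, D, F#, A | F#, A, C | B, D, F#, A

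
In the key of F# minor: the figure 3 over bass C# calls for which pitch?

Counting 2 letter steps above C# lands on E; in F# minor, that letter is E.

E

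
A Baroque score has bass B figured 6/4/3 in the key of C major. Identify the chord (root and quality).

The figures 6/4/3 indicate a seventh chord in second inversion.
In second inversion the root lies a fourth above the bass: a fourth above B in C major is E.
The chord tones are B, D, E, G, giving E minor seventh.

E minor seventh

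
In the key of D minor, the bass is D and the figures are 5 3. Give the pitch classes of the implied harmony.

D, F, A

A third above D in this key is F.
A fifth above D in this key is A.
Together with the bass D, this spells D minor in root position.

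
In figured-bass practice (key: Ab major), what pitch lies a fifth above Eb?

Bb

Counting 4 letter steps above Eb lands on B; in Ab major, that letter is Bb.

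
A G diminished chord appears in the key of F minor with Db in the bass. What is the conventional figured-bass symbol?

6/4

Db is the fifth of G diminished, so the chord is in second inversion.
A triad in second inversion is figured 6/4, conventionally abbreviated 6/4.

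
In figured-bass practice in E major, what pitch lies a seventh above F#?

E

Counting 6 letter steps above F# lands on E; in E major, that letter is E.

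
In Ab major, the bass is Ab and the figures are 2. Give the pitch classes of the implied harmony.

Ab, Bb, Db, F

The written figures 2 are shorthand for 6/4/2: the 6/4 are implied.
A second above Ab in this key is Bb.
A fourth above Ab in this key is Db.
A sixth above Ab in this key is F.
Together with the bass Ab, this spells Bb minor seventh in third inversion.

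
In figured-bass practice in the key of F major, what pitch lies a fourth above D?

Counting 3 letter steps above D lands on G; in F major, that letter is G.

G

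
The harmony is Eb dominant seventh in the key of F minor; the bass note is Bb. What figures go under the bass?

4/3

Bb is the fifth of Eb dominant seventh, so the chord is in second inversion.
A seventh chord in second inversion is figured 6/4/3, conventionally abbreviated 4/3.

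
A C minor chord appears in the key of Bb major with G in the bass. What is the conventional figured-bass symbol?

G is the fifth of C minor, so the chord is in second inversion.
A triad in second inversion is figured 6/4, conventionally abbreviated 6/4.

6/4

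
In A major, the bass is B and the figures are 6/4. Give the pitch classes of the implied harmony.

B, E, G#

A fourth above B in this key is E.
A sixth above B in this key is G#.
Together with the bass B, this spells E major in second inversion.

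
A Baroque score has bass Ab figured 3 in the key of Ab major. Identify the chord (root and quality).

The figures 3 indicate a triad in root position.
In root position the bass is the root, so the root is Ab.
The chord tones are Ab, C, Eb, giving Ab major.

Ab major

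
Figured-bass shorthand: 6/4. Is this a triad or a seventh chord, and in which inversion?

triad, second inversion

Intervals of 6/4 above the bass form a triad; the bass is the fifth, so this is second inversion.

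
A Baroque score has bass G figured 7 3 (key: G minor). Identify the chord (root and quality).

G minor seventh

The figures 7 3 indicate a seventh chord in root position.
In root position the bass is the root, so the root is G.
The chord tones are G, Bb, D, F, giving G minor seventh.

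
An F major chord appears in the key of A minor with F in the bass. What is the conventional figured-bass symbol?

F is the root of F major, so the chord is in root position.
A triad in root position is figured 5/3, conventionally abbreviated (no figures — root-position triad).

no figures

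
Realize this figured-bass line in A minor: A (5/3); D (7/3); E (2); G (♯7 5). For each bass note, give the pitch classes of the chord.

A (5/3): A, C, E.
D (7/5/3): D, F, A, C.
E (6/4/2): E, F, A, C.
G (#7/5/3): G, B, D, F#.

A, C, E | D, F, A, C | E, F, A, C | G, B, D, F#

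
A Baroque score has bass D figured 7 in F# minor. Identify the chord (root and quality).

D major seventh

The figures 7 indicate a seventh chord in root position.
In root position the bass is the root, so the root is D.
The chord tones are D, F#, A, C#, giving D major seventh.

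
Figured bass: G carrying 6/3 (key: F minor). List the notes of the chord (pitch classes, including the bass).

G, Bb, Eb

A third above G in this key is Bb.
A sixth above G in this key is Eb.
Together with the bass G, this spells Eb major in first inversion.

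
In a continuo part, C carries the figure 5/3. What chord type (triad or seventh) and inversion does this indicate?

triad, root position

Intervals of 5/3 above the bass form a triad; the bass is the root, so this is root position.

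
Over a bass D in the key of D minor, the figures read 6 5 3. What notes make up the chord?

D, F, A, Bb

A third above D in this key is F.
A fifth above D in this key is A.
A sixth above D in this key is Bb.
Together with the bass D, this spells Bb major seventh in first inversion.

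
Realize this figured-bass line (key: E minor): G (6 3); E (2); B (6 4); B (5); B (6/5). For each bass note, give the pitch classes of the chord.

G, B, E | E, F#, A, C | B, E, G | B, D, F# | B, D, F#, G

G (6/3): G, B, E.
E (6/4/2): E, F#, A, C.
B (6/4): B, E, G.
B (5/3): B, D, F#.
B (6/5/3): B, D, F#, G.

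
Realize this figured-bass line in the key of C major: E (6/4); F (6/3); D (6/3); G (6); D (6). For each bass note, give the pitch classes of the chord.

E (6/4): E, A, C.
F (6/3): F, A, D.
D (6/3): D, F, B.
G (6/3): G, B, E.
D (6/3): D, F, B.

E, A, C | F, A, D | D, F, B | G, B, E | D, F, B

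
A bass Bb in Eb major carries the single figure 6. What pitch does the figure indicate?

Counting 5 letter steps above Bb lands on G; in Eb major, that letter is G.

G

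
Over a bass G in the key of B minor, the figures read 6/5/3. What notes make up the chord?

A third above G in this key is B.
A fifth above G in this key is D.
A sixth above G in this key is E.
Together with the bass G, this spells E minor seventh in first inversion.

G, B, D, E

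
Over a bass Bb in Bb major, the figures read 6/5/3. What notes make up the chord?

Bb, D, F, G

A third above Bb in this key is D.
A fifth above Bb in this key is F.
A sixth above Bb in this key is G.
Together with the bass Bb, this spells G minor seventh in first inversion.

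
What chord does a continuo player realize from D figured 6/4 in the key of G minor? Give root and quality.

The figures 6/4 indicate a triad in second inversion.
In second inversion the root lies a fourth above the bass: a fourth above D in G minor is G.
The chord tones are D, G, Bb, giving G minor.

G minor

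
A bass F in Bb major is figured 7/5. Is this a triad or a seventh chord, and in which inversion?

seventh chord, root position

7/5 is shorthand for 7/5/3.
Intervals of 7/5/3 above the bass form a seventh chord; the bass is the root, so this is root position.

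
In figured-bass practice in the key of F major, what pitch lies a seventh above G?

Counting 6 letter steps above G lands on F; in F major, that letter is F.

F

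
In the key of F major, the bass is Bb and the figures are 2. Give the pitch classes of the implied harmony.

Bb, C, E, G

The written figures 2 are shorthand for 6/4/2: the 6/4 are implied.
A second above Bb in this key is C.
A fourth above Bb in this key is E.
A sixth above Bb in this key is G.
Together with the bass Bb, this spells C dominant seventh in third inversion.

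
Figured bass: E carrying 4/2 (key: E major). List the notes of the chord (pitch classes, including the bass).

E, F#, A, C#

The written figures 4/2 are shorthand for 6/4/2: the 6 is implied.
A second above E in this key is F#.
A fourth above E in this key is A.
A sixth above E in this key is C#.
Together with the bass E, this spells F# minor seventh in third inversion.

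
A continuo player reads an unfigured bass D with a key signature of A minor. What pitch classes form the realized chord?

An unfigured bass implies 5/3.
A third above D in this key is F.
A fifth above D in this key is A.
Together with the bass D, this spells D minor in root position.

D, F, A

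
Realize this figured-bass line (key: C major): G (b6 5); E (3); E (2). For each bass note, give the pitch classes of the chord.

G (b6/5/3): G, B, D, Eb.
E (5/3): E, G, B.
E (6/4/2): E, F, A, C.

G, B, D, Eb | E, G, B | E, F, A, C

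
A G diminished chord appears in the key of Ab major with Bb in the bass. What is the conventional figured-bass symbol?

6

Bb is the third of G diminished, so the chord is in first inversion.
A triad in first inversion is figured 6/3, conventionally abbreviated 6.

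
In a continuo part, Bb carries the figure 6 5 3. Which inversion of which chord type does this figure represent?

seventh chord, first inversion

Intervals of 6/5/3 above the bass form a seventh chord; the bass is the third, so this is first inversion.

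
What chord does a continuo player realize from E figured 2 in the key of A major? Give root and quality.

The figures 2 indicate a seventh chord in third inversion.
In third inversion the root lies a second above the bass: a second above E in A major is F#.
The chord tones are E, F#, A, C#, giving F# minor seventh.

F# minor seventh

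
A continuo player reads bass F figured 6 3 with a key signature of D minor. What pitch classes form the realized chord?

F, A, D

A third above F in this key is A.
A sixth above F in this key is D.
Together with the bass F, this spells D minor in first inversion.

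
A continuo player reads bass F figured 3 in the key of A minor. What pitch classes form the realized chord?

The written figures 3 are shorthand for 5/3: the 5 is implied.
A third above F in this key is A.
A fifth above F in this key is C.
Together with the bass F, this spells F major in root position.

F, A, C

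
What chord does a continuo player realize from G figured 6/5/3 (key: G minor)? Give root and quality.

The figures 6/5/3 indicate a seventh chord in first inversion.
In first inversion the root lies a sixth above the bass: a sixth above G in G minor is Eb.
The chord tones are G, Bb, D, Eb, giving Eb major seventh.

Eb major seventh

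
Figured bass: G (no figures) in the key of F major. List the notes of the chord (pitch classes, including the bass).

G, Bb, D

An unfigured bass implies 5/3.
A third above G in this key is Bb.
A fifth above G in this key is D.
Together with the bass G, this spells G minor in root position.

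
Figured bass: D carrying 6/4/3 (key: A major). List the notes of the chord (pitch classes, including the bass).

D, F#, G#, B

A third above D in this key is F#.
A fourth above D in this key is G#.
A sixth above D in this key is B.
Together with the bass D, this spells G# half-diminished seventh in second inversion.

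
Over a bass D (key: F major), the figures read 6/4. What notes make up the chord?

D, G, Bb

A fourth above D in this key is G.
A sixth above D in this key is Bb.
Together with the bass D, this spells G minor in second inversion.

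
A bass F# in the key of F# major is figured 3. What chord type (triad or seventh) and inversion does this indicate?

triad, root position

3 is shorthand for 5/3.
Intervals of 5/3 above the bass form a triad; the bass is the root, so this is root position.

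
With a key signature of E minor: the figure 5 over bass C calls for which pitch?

Counting 4 letter steps above C lands on G; in E minor, that letter is G.

G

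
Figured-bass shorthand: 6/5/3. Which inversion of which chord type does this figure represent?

Intervals of 6/5/3 above the bass form a seventh chord; the bass is the third, so this is first inversion.

seventh chord, first inversion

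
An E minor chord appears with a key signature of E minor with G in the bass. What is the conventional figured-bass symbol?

6

G is the third of E minor, so the chord is in first inversion.
A triad in first inversion is figured 6/3, conventionally abbreviated 6.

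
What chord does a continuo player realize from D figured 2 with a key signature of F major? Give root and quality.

E half-diminished seventh

The figures 2 indicate a seventh chord in third inversion.
In third inversion the root lies a second above the bass: a second above D in F major is E.
The chord tones are D, E, G, Bb, giving E half-diminished seventh.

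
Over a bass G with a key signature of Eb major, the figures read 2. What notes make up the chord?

G, Ab, C, Eb

The written figures 2 are shorthand for 6/4/2: the 6/4 are implied.
A second above G in this key is Ab.
A fourth above G in this key is C.
A sixth above G in this key is Eb.
Together with the bass G, this spells Ab major seventh in third inversion.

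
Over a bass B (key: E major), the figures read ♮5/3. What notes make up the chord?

A third above B in this key is D#.
A fifth above B in this key is F#, made natural (F) by the ♮ figure.

B, D#, F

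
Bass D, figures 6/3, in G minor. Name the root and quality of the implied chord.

Bb major

The figures 6/3 indicate a triad in first inversion.
In first inversion the root lies a sixth above the bass: a sixth above D in G minor is Bb.
The chord tones are D, F, Bb, giving Bb major.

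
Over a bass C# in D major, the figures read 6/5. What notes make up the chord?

The written figures 6/5 are shorthand for 6/5/3: the 3 is implied.
A third above C# in this key is E.
A fifth above C# in this key is G.
A sixth above C# in this key is A.
Together with the bass C#, this spells A dominant seventh in first inversion.

C#, E, G, A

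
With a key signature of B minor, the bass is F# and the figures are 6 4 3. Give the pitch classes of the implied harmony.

A third above F# in this key is A.
A fourth above F# in this key is B.
A sixth above F# in this key is D.
Together with the bass F#, this spells B minor seventh in second inversion.

F#, A, B, D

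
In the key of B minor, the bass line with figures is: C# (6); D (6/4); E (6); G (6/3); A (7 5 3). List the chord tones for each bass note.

C# (6/3): C#, E, A.
D (6/4): D, G, B.
E (6/3): E, G, C#.
G (6/3): G, B, E.
A (7/5/3): A, C#, E, G.

C#, E, A | D, G, B | E, G, C# | G, B, E | A, C#, E, G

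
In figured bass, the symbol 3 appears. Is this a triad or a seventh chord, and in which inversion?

3 is shorthand for 5/3.
Intervals of 5/3 above the bass form a triad; the bass is the root, so this is root position.

triad, root position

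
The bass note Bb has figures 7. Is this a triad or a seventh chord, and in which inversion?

seventh chord, root position

7 is shorthand for 7/5/3.
Intervals of 7/5/3 above the bass form a seventh chord; the bass is the root, so this is root position.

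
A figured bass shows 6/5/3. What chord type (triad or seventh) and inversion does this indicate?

Intervals of 6/5/3 above the bass form a seventh chord; the bass is the third, so this is first inversion.

seventh chord, first inversion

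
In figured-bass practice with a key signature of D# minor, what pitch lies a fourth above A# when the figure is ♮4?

D

Counting 3 letter steps above A# lands on D; in D# minor, that letter is D#.
The ♮4 figure makes it natural, giving D.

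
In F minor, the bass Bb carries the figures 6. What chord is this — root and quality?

G diminished

The figures 6 indicate a triad in first inversion.
In first inversion the root lies a sixth above the bass: a sixth above Bb in F minor is G.
The chord tones are Bb, Db, G, giving G diminished.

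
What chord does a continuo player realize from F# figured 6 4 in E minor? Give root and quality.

The figures 6 4 indicate a triad in second inversion.
In second inversion the root lies a fourth above the bass: a fourth above F# in E minor is B.
The chord tones are F#, B, D, giving B minor.

B minor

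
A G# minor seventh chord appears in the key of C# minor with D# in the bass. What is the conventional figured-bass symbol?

D# is the fifth of G# minor seventh, so the chord is in second inversion.
A seventh chord in second inversion is figured 6/4/3, conventionally abbreviated 4/3.

4/3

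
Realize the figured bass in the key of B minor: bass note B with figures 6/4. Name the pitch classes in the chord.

A fourth above B in this key is E.
A sixth above B in this key is G.
Together with the bass B, this spells E minor in second inversion.

B, E, G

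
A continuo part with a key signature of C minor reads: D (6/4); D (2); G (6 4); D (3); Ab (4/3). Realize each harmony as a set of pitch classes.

D (6/4): D, G, Bb.
D (6/4/2): D, Eb, G, Bb.
G (6/4): G, C, Eb.
D (5/3): D, F, Ab.
Ab (6/4/3): Ab, C, D, F.

D, G, Bb | D, Eb, G, Bb | G, C, Eb | D, F, Ab | Ab, C, D, F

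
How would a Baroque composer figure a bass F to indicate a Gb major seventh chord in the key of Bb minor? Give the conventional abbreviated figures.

F is the seventh of Gb major seventh, so the chord is in third inversion.
A seventh chord in third inversion is figured 6/4/2, conventionally abbreviated 4/2.

4/2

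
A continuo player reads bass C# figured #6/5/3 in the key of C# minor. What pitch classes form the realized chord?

C#, E, G#, A#

A third above C# in this key is E.
A fifth above C# in this key is G#.
A sixth above C# in this key is A, raised to A# by the sharp.
Together with the bass C#, this spells A# half-diminished seventh in first inversion.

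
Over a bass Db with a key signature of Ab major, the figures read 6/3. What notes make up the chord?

A third above Db in this key is F.
A sixth above Db in this key is Bb.
Together with the bass Db, this spells Bb minor in first inversion.

Db, F, Bb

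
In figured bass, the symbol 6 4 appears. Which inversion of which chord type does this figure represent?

triad, second inversion

Intervals of 6/4 above the bass form a triad; the bass is the fifth, so this is second inversion.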